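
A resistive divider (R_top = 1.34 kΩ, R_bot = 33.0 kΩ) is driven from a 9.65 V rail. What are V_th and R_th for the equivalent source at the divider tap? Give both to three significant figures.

V_th = 9.27 V, R_th = 1.29 kΩ

V_th is the open-circuit tap voltage: 9.65 × 33.0/(1.34 + 33.0) = 9.27 V.
With the supply zeroed, R_top and R_bot appear in parallel from the tap: R_th = R_top‖R_bot = (1.34 × 33.0)/34.34 = 1.29 kΩ.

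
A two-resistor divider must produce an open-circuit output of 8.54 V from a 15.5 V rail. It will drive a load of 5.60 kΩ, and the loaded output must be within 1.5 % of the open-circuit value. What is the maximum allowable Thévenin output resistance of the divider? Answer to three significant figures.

Loading drop = R_th/(R_th + R_L) ≤ 0.0150, so R_th ≤ R_L · ε/(1−ε) = 5.60 kΩ × 0.0150/0.9850 = 85.3 Ω.

R_th ≤ 85.3 Ω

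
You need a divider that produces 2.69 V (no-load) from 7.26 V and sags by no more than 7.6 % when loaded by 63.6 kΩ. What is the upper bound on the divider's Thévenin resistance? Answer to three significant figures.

R_th ≤ 5.23 kΩ

Loading drop = R_th/(R_th + R_L) ≤ 0.0760, so R_th ≤ R_L · ε/(1−ε) = 63.6 kΩ × 0.0760/0.9240 = 5.23 kΩ.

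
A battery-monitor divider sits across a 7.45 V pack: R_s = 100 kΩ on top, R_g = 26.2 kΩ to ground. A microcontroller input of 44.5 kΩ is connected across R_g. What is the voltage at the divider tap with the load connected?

V_out ≈ 1.05 V

The load sits in parallel with R_g: R_g‖R_L = (26.2 × 44.5) / (26.2 + 44.5) = 16.49 kΩ.
V_out = 7.45 × 16.49 / (100 + 16.49) = 7.45 × 16.49/116.5 = 1.05 V.
(Unloaded it would have been 1.55 V.)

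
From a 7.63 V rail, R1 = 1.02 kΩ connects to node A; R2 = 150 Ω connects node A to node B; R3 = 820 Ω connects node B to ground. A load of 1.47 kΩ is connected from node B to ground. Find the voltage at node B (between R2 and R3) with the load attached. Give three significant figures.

V ≈ 2.37 V

At node B, R3 is in parallel with the load: R3‖R_L = 526.4 Ω.
Below node A the resistance is R2 + (R3‖R_L) = 676.4 Ω, so V_A = 7.63 × 676.4/1696 = 3.042 V.
Then V_B = V_A × (R3‖R_L)/(R2 + R3‖R_L) = 3.042 × 526.4/676.4 = 2.37 V.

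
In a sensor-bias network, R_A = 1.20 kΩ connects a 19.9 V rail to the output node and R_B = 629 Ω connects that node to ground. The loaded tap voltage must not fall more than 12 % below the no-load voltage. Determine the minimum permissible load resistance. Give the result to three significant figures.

Output resistance R_th = R_A‖R_B = (1200 × 629)/1829 = 412.7 Ω.
The fractional drop is R_th/(R_th + R_L); requiring this ≤ 0.120 gives R_L ≥ R_th(1/0.120 − 1) = 412.7 × 7.333 = 3.03 kΩ.

R_L(min) ≈ 3.03 kΩ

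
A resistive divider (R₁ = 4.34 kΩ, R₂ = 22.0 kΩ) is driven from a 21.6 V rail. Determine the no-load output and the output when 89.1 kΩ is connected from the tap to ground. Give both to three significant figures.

Open-circuit: V = 21.6 × 22.0/(4.34 + 22.0) = 18.0 V.
With the load, R₂ becomes R₂‖R_L = 17.64 kΩ, so V = 21.6 × 17.64/21.98 = 17.3 V.

Unloaded: 18.0 V; loaded: 17.3 V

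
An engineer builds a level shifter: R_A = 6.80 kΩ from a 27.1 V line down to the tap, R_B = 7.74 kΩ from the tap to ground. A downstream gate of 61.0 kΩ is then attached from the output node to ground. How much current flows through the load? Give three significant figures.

I_L ≈ 0.223 mA

R_B‖R_L = 6.868 kΩ; V_out = 27.1 × 6.868/13.67 = 13.62 V.
I_L = V_out / R_L = 13.62 / 61.0 kΩ = 0.223 mA.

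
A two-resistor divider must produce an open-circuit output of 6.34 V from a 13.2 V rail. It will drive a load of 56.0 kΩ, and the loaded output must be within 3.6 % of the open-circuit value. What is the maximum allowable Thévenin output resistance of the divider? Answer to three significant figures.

R_th ≤ 2.09 kΩ

Loading drop = R_th/(R_th + R_L) ≤ 0.0360, so R_th ≤ R_L · ε/(1−ε) = 56.0 kΩ × 0.0360/0.9640 = 2.09 kΩ.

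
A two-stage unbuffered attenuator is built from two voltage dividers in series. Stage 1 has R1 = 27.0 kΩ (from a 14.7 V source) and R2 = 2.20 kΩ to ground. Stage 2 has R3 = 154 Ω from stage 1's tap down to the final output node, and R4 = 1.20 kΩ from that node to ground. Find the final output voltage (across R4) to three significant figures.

V_out ≈ 0.392 V

Stage 2 presents R3+R4 = 1354 Ω as a load on stage 1's tap.
Stage 1's lower leg becomes R2‖(R3+R4) = 838.2 Ω, so V_mid = 14.7 × 838.2/27840 = 0.4426 V.
Stage 2 is itself unloaded: V_out = V_mid × R4/(R3+R4) = 0.4426 × 1200/1354 = 0.392 V.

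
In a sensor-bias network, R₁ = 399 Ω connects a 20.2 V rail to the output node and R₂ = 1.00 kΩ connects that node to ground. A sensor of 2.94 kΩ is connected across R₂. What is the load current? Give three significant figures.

I_L ≈ 4.48 mA

R₂‖R_L = 746.2 Ω; V_out = 20.2 × 746.2/1145 = 13.16 V.
I_L = V_out / R_L = 13.16 / 2.94 kΩ = 4.48 mA.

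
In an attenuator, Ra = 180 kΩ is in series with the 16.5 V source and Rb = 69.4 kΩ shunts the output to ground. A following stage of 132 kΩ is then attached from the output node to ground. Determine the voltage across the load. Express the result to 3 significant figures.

The load sits in parallel with Rb: Rb‖R_L = (69.4 × 132) / (69.4 + 132) = 45.49 kΩ.
V_out = 16.5 × 45.49 / (180 + 45.49) = 16.5 × 45.49/225.5 = 3.33 V.
(Unloaded it would have been 4.59 V.)

V_out ≈ 3.33 V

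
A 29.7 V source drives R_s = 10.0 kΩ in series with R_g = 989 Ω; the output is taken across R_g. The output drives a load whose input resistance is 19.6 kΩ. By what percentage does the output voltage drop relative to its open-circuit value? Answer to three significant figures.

4.39 %

The divider's output (Thévenin) resistance is R_s‖R_g = 900.0 Ω.
Fractional drop under load = R_th/(R_th + R_L) = 900.0 / (900.0 + 19600) = 0.04390.
So the output falls by 4.39 %.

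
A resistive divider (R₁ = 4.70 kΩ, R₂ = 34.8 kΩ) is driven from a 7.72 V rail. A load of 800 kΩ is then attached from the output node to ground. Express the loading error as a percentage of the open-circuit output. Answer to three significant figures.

The divider's output (Thévenin) resistance is R₁‖R₂ = 4.141 kΩ.
Fractional drop under load = R_th/(R_th + R_L) = 4.141 / (4.141 + 800) = 0.005149.
So the output falls by 0.515 %.

0.515 %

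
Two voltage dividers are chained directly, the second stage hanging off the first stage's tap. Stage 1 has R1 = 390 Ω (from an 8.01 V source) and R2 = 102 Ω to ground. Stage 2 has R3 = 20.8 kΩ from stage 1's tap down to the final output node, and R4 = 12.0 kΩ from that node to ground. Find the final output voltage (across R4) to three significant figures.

V_out ≈ 0.606 V

Stage 2 presents R3+R4 = 32800 Ω as a load on stage 1's tap.
Stage 1's lower leg becomes R2‖(R3+R4) = 101.7 Ω, so V_mid = 8.01 × 101.7/491.7 = 1.657 V.
Stage 2 is itself unloaded: V_out = V_mid × R4/(R3+R4) = 1.657 × 12000/32800 = 0.606 V.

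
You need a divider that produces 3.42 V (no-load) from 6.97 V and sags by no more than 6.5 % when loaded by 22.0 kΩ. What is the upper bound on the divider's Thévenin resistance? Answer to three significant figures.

R_th ≤ 1.53 kΩ

Loading drop = R_th/(R_th + R_L) ≤ 0.0650, so R_th ≤ R_L · ε/(1−ε) = 22.0 kΩ × 0.0650/0.9350 = 1.53 kΩ.
(Any R1, R2 with R2/(R1+R2) = 0.491 and R1‖R2 ≤ 1.53 kΩ will meet the spec.)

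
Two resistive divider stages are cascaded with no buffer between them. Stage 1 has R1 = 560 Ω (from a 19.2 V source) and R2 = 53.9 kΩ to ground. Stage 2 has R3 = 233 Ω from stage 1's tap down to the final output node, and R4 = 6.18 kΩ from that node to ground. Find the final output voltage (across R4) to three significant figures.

V_out ≈ 16.9 V

Stage 2 presents R3+R4 = 6413 Ω as a load on stage 1's tap.
Stage 1's lower leg becomes R2‖(R3+R4) = 5731 Ω, so V_mid = 19.2 × 5731/6291 = 17.49 V.
Stage 2 is itself unloaded: V_out = V_mid × R4/(R3+R4) = 17.49 × 6180/6413 = 16.9 V.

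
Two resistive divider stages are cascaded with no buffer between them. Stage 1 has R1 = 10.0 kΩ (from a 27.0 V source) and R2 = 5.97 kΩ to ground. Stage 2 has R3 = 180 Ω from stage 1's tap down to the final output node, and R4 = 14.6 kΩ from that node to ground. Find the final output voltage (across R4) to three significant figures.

V_out ≈ 7.96 V

Stage 2 presents R3+R4 = 14780 Ω as a load on stage 1's tap.
Stage 1's lower leg becomes R2‖(R3+R4) = 4252 Ω, so V_mid = 27.0 × 4252/14250 = 8.056 V.
Stage 2 is itself unloaded: V_out = V_mid × R4/(R3+R4) = 8.056 × 14600/14780 = 7.96 V.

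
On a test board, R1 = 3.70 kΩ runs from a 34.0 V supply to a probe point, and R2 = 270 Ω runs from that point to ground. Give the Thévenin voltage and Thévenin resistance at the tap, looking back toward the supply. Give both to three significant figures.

V_th = 2.31 V, R_th = 252 Ω

V_th is the open-circuit tap voltage: 34.0 × 270/(3700 + 270) = 2.31 V.
With the supply zeroed, R1 and R2 appear in parallel from the tap: R_th = R1‖R2 = (3700 × 270)/3970 = 252 Ω.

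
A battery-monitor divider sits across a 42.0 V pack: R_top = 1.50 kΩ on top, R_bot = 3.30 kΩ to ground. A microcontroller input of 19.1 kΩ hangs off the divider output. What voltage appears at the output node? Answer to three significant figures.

The load sits in parallel with R_bot: R_bot‖R_L = (3.30 × 19.1) / (3.30 + 19.1) = 2.814 kΩ.
V_out = 42.0 × 2.814 / (1.50 + 2.814) = 42.0 × 2.814/4.314 = 27.4 V.
(Unloaded it would have been 28.9 V.)

V_out ≈ 27.4 V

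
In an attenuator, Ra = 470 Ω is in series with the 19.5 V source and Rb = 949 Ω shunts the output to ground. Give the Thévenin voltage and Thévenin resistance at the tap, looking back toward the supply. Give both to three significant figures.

V_th = 13.0 V, R_th = 314 Ω

V_th is the open-circuit tap voltage: 19.5 × 949/(470 + 949) = 13.0 V.
With the supply zeroed, Ra and Rb appear in parallel from the tap: R_th = Ra‖Rb = (470 × 949)/1419 = 314 Ω.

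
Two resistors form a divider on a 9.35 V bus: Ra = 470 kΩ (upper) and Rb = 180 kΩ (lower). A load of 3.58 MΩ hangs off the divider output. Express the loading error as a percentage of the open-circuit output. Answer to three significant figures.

3.51 %

The divider's output (Thévenin) resistance is Ra‖Rb = 130.2 kΩ.
Fractional drop under load = R_th/(R_th + R_L) = 130.2 / (130.2 + 3580) = 0.03508.
So the output falls by 3.51 %.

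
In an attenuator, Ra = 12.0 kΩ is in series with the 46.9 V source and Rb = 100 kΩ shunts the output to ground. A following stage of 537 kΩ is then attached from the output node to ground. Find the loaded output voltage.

V_out ≈ 41.1 V

The load sits in parallel with Rb: Rb‖R_L = (100 × 537) / (100 + 537) = 84.30 kΩ.
V_out = 46.9 × 84.30 / (12.0 + 84.30) = 46.9 × 84.30/96.30 = 41.1 V.
(Unloaded it would have been 41.9 V.)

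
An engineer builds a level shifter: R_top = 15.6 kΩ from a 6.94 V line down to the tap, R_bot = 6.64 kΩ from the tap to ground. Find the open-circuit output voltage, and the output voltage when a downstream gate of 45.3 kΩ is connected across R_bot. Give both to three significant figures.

Unloaded: 2.07 V; loaded: 1.88 V

Open-circuit: V = 6.94 × 6.64/(15.6 + 6.64) = 2.07 V.
With the load, R_bot becomes R_bot‖R_L = 5.791 kΩ, so V = 6.94 × 5.791/21.39 = 1.88 V.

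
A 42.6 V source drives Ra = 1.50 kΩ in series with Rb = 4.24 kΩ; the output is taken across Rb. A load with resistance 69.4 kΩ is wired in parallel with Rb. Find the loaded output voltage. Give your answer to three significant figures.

The load sits in parallel with Rb: Rb‖R_L = (4.24 × 69.4) / (4.24 + 69.4) = 3.996 kΩ.
V_out = 42.6 × 3.996 / (1.50 + 3.996) = 42.6 × 3.996/5.496 = 31.0 V.

V_out ≈ 31.0 V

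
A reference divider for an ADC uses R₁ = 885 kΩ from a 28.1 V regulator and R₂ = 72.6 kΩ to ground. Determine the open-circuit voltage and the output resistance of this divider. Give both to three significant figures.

V_th is the open-circuit tap voltage: 28.1 × 72.6/(885 + 72.6) = 2.13 V.
With the supply zeroed, R₁ and R₂ appear in parallel from the tap: R_th = R₁‖R₂ = (885 × 72.6)/957.6 = 67.1 kΩ.

V_th = 2.13 V, R_th = 67.1 kΩ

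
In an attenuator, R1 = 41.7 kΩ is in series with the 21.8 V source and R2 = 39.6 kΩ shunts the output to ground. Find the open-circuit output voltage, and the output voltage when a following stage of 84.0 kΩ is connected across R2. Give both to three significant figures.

Unloaded: 10.6 V; loaded: 8.55 V

Open-circuit: V = 21.8 × 39.6/(41.7 + 39.6) = 10.6 V.
With the load, R2 becomes R2‖R_L = 26.91 kΩ, so V = 21.8 × 26.91/68.61 = 8.55 V.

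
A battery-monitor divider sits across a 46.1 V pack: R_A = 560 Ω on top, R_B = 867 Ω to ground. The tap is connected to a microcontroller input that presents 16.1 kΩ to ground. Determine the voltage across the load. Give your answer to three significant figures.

V_out ≈ 27.4 V

The load sits in parallel with R_B: R_B‖R_L = (867 × 16100) / (867 + 16100) = 822.7 Ω.
V_out = 46.1 × 822.7 / (560 + 822.7) = 46.1 × 822.7/1383 = 27.4 V.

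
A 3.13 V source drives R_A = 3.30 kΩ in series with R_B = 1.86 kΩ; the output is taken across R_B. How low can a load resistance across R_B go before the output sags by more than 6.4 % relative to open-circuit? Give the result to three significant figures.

R_L(min) ≈ 17.4 kΩ

Output resistance R_th = R_A‖R_B = (3.30 × 1.86)/5.160 = 1.190 kΩ.
The fractional drop is R_th/(R_th + R_L); requiring this ≤ 0.0640 gives R_L ≥ R_th(1/0.0640 − 1) = 1.190 × 14.62 = 17.4 kΩ.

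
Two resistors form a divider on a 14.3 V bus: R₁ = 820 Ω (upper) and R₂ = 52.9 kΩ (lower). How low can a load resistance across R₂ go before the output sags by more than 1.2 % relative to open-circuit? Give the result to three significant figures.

R_L(min) ≈ 66.5 kΩ

Output resistance R_th = R₁‖R₂ = (820 × 52900)/53720 = 807.5 Ω.
The fractional drop is R_th/(R_th + R_L); requiring this ≤ 0.0120 gives R_L ≥ R_th(1/0.0120 − 1) = 807.5 × 82.33 = 66.5 kΩ.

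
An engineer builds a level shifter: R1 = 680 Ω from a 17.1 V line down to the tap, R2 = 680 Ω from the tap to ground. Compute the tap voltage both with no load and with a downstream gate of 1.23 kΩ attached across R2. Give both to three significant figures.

Unloaded: 8.55 V; loaded: 6.70 V

Open-circuit: V = 17.1 × 680/(680 + 680) = 8.55 V.
With the load, R2 becomes R2‖R_L = 437.9 Ω, so V = 17.1 × 437.9/1118 = 6.70 V.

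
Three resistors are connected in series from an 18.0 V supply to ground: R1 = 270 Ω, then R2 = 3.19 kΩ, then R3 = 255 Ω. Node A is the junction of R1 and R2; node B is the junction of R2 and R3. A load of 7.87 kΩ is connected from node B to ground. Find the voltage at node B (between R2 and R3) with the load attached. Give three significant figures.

V ≈ 1.20 V

At node B, R3 is in parallel with the load: R3‖R_L = 247.0 Ω.
Below node A the resistance is R2 + (R3‖R_L) = 3437 Ω, so V_A = 18.0 × 3437/3707 = 16.69 V.
Then V_B = V_A × (R3‖R_L)/(R2 + R3‖R_L) = 16.69 × 247.0/3437 = 1.20 V.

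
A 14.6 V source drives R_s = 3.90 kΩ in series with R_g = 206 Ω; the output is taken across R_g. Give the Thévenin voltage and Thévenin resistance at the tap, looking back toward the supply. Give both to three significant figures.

V_th = 0.732 V, R_th = 196 Ω

V_th is the open-circuit tap voltage: 14.6 × 206/(3900 + 206) = 0.732 V.
With the supply zeroed, R_s and R_g appear in parallel from the tap: R_th = R_s‖R_g = (3900 × 206)/4106 = 196 Ω.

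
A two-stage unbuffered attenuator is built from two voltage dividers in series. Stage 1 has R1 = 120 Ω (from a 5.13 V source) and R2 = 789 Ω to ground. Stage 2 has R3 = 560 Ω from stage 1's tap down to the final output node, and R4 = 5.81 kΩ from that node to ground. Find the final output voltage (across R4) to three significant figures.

V_out ≈ 4.00 V

Stage 2 presents R3+R4 = 6370 Ω as a load on stage 1's tap.
Stage 1's lower leg becomes R2‖(R3+R4) = 702.0 Ω, so V_mid = 5.13 × 702.0/822.0 = 4.381 V.
Stage 2 is itself unloaded: V_out = V_mid × R4/(R3+R4) = 4.381 × 5810/6370 = 4.00 V.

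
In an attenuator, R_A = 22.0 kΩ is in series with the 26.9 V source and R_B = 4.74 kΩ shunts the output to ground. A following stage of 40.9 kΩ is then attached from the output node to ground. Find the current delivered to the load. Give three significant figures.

R_B‖R_L = 4.248 kΩ; V_out = 26.9 × 4.248/26.25 = 4.353 V.
I_L = V_out / R_L = 4.353 / 40.9 kΩ = 0.106 mA.

I_L ≈ 0.106 mA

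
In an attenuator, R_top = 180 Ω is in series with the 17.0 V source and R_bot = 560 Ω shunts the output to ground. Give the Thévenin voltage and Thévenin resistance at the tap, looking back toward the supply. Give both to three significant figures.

V_th = 12.9 V, R_th = 136 Ω

V_th is the open-circuit tap voltage: 17.0 × 560/(180 + 560) = 12.9 V.
With the supply zeroed, R_top and R_bot appear in parallel from the tap: R_th = R_top‖R_bot = (180 × 560)/740.0 = 136 Ω.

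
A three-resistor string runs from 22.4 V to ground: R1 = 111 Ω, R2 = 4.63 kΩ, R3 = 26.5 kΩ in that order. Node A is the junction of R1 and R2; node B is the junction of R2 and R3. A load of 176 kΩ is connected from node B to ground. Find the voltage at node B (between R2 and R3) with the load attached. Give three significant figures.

At node B, R3 is in parallel with the load: R3‖R_L = 23030 Ω.
Below node A the resistance is R2 + (R3‖R_L) = 27660 Ω, so V_A = 22.4 × 27660/27770 = 22.31 V.
Then V_B = V_A × (R3‖R_L)/(R2 + R3‖R_L) = 22.31 × 23030/27660 = 18.6 V.

V ≈ 18.6 V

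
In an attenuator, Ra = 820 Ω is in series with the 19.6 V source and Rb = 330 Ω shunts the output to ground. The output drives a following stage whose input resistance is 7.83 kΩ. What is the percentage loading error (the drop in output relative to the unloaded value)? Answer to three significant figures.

The divider's output (Thévenin) resistance is Ra‖Rb = 235.3 Ω.
Fractional drop under load = R_th/(R_th + R_L) = 235.3 / (235.3 + 7830) = 0.02917.
So the output falls by 2.92 %.

2.92 %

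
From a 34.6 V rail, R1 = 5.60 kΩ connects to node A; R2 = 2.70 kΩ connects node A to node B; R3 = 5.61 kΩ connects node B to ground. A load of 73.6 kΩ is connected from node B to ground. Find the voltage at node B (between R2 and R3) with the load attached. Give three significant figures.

V ≈ 13.3 V

At node B, R3 is in parallel with the load: R3‖R_L = 5.213 kΩ.
Below node A the resistance is R2 + (R3‖R_L) = 7.913 kΩ, so V_A = 34.6 × 7.913/13.51 = 20.26 V.
Then V_B = V_A × (R3‖R_L)/(R2 + R3‖R_L) = 20.26 × 5.213/7.913 = 13.3 V.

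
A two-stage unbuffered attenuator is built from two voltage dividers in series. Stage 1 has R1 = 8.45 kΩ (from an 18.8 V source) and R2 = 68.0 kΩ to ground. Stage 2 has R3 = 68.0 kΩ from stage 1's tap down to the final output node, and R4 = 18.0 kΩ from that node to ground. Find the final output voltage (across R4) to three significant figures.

V_out ≈ 3.22 V

Stage 2 presents R3+R4 = 86.00 kΩ as a load on stage 1's tap.
Stage 1's lower leg becomes R2‖(R3+R4) = 37.97 kΩ, so V_mid = 18.8 × 37.97/46.42 = 15.38 V.
Stage 2 is itself unloaded: V_out = V_mid × R4/(R3+R4) = 15.38 × 18.0/86.00 = 3.22 V.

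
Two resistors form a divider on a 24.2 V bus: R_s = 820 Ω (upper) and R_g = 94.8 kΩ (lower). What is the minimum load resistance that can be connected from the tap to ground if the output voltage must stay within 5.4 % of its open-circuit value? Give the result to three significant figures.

Output resistance R_th = R_s‖R_g = (820 × 94800)/95620 = 813.0 Ω.
The fractional drop is R_th/(R_th + R_L); requiring this ≤ 0.0540 gives R_L ≥ R_th(1/0.0540 − 1) = 813.0 × 17.52 = 14.2 kΩ.

R_L(min) ≈ 14.2 kΩ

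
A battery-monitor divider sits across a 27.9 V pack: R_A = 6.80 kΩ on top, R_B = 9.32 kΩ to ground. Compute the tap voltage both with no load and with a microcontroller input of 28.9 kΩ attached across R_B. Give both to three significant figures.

Unloaded: 16.1 V; loaded: 14.2 V

Open-circuit: V = 27.9 × 9.32/(6.80 + 9.32) = 16.1 V.
With the load, R_B becomes R_B‖R_L = 7.047 kΩ, so V = 27.9 × 7.047/13.85 = 14.2 V.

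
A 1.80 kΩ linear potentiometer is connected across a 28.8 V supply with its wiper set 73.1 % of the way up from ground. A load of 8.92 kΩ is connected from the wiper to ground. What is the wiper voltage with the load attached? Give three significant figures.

The wiper splits the pot into (1−α)R = 484.2 Ω above and αR = 1316 Ω below.
Lower section ‖ load = 1147 Ω.
V_wiper = 28.8 × 1147/(484.2 + 1147) = 20.2 V.

V ≈ 20.2 V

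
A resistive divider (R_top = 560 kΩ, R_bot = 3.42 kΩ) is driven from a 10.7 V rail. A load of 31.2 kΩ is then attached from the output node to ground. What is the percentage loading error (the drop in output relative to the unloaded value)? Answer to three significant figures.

9.82 %

Unloaded V = 10.7 × 3.42/563.4 = 0.064950 V.
Loaded: R_bot‖R_L = 3.082 kΩ, giving V = 10.7 × 3.082/563.1 = 0.058569 V.
Drop = (0.064950 − 0.058569) / 0.064950 = 9.82 %.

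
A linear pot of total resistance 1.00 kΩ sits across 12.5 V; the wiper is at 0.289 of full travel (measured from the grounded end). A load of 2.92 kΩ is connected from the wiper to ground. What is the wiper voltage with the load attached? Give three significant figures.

V ≈ 3.38 V

The wiper splits the pot into (1−α)R = 711.0 Ω above and αR = 289.0 Ω below.
Lower section ‖ load = 263.0 Ω.
V_wiper = 12.5 × 263.0/(711.0 + 263.0) = 3.38 V.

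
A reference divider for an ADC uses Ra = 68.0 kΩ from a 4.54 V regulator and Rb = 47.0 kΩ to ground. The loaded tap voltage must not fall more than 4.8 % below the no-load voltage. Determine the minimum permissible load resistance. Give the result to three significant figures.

R_L(min) ≈ 551 kΩ

Output resistance R_th = Ra‖Rb = (68.0 × 47.0)/115.0 = 27.79 kΩ.
The fractional drop is R_th/(R_th + R_L); requiring this ≤ 0.0480 gives R_L ≥ R_th(1/0.0480 − 1) = 27.79 × 19.83 = 551 kΩ.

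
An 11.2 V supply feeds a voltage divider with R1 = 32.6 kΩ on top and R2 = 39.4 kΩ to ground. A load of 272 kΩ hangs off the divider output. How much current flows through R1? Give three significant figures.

I ≈ 0.167 mA

R2‖R_L = 34.41 kΩ, so the source sees R1 + R2‖R_L = 67.01 kΩ.
I = 11.2 V / 67.01 kΩ = 0.167 mA.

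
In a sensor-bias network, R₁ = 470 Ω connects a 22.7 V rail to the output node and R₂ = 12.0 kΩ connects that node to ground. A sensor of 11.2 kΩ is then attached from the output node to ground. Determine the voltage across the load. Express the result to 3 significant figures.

The load sits in parallel with R₂: R₂‖R_L = (12000 × 11200) / (12000 + 11200) = 5793 Ω.
V_out = 22.7 × 5793 / (470 + 5793) = 22.7 × 5793/6263 = 21.0 V.
(Unloaded it would have been 21.8 V.)

V_out ≈ 21.0 V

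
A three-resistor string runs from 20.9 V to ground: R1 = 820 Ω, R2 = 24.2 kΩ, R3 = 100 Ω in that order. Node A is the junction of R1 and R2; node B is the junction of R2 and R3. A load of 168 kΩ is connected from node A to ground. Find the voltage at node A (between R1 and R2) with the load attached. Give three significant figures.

V ≈ 20.1 V

Below node A the series string R2+R3 = 24300 Ω sits in parallel with the 168000 Ω load: 21230 Ω.
V_A = 20.9 × 21230/(820 + 21230) = 20.1 V.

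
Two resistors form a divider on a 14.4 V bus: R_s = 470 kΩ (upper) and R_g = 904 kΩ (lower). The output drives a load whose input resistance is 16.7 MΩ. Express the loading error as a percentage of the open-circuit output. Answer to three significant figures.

1.82 %

The divider's output (Thévenin) resistance is R_s‖R_g = 309.2 kΩ.
Fractional drop under load = R_th/(R_th + R_L) = 309.2 / (309.2 + 16700) = 0.01818.
So the output falls by 1.82 %.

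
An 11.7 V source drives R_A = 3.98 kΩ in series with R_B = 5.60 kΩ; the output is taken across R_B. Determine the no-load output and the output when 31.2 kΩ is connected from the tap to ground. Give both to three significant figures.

Open-circuit: V = 11.7 × 5.60/(3.98 + 5.60) = 6.84 V.
With the load, R_B becomes R_B‖R_L = 4.748 kΩ, so V = 11.7 × 4.748/8.728 = 6.36 V.

Unloaded: 6.84 V; loaded: 6.36 V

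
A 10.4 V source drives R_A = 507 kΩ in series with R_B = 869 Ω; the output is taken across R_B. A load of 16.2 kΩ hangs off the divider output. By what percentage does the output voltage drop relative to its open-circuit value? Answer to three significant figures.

5.08 %

The divider's output (Thévenin) resistance is R_A‖R_B = 867.5 Ω.
Fractional drop under load = R_th/(R_th + R_L) = 867.5 / (867.5 + 16200) = 0.05083.
So the output falls by 5.08 %.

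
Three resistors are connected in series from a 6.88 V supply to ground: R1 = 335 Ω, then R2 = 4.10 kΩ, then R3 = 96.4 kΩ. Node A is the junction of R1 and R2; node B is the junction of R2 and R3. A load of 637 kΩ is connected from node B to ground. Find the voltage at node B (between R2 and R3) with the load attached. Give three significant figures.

V ≈ 6.53 V

At node B, R3 is in parallel with the load: R3‖R_L = 83730 Ω.
Below node A the resistance is R2 + (R3‖R_L) = 87830 Ω, so V_A = 6.88 × 87830/88160 = 6.854 V.
Then V_B = V_A × (R3‖R_L)/(R2 + R3‖R_L) = 6.854 × 83730/87830 = 6.53 V.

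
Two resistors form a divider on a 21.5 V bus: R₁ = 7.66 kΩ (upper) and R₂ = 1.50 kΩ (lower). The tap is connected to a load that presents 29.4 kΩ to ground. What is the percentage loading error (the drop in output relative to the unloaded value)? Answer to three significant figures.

4.09 %

The divider's output (Thévenin) resistance is R₁‖R₂ = 1.254 kΩ.
Fractional drop under load = R_th/(R_th + R_L) = 1.254 / (1.254 + 29.4) = 0.04092.
So the output falls by 4.09 %.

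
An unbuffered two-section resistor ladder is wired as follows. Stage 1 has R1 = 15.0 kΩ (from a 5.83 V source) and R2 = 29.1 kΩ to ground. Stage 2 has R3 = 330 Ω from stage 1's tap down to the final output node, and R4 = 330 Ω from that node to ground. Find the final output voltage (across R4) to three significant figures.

V_out ≈ 0.120 V

Stage 2 presents R3+R4 = 660.0 Ω as a load on stage 1's tap.
Stage 1's lower leg becomes R2‖(R3+R4) = 645.4 Ω, so V_mid = 5.83 × 645.4/15650 = 0.2405 V.
Stage 2 is itself unloaded: V_out = V_mid × R4/(R3+R4) = 0.2405 × 330/660.0 = 0.120 V.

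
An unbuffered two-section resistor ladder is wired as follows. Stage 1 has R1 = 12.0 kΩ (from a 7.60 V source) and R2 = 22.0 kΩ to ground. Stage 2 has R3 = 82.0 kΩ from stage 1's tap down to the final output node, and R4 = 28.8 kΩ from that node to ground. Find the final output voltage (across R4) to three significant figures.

Stage 2 presents R3+R4 = 110.8 kΩ as a load on stage 1's tap.
Stage 1's lower leg becomes R2‖(R3+R4) = 18.36 kΩ, so V_mid = 7.60 × 18.36/30.36 = 4.596 V.
Stage 2 is itself unloaded: V_out = V_mid × R4/(R3+R4) = 4.596 × 28.8/110.8 = 1.19 V.

V_out ≈ 1.19 V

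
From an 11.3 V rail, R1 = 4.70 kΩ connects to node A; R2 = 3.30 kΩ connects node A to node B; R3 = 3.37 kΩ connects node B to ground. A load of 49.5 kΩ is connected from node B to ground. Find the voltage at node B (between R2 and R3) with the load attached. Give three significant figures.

V ≈ 3.20 V

At node B, R3 is in parallel with the load: R3‖R_L = 3.155 kΩ.
Below node A the resistance is R2 + (R3‖R_L) = 6.455 kΩ, so V_A = 11.3 × 6.455/11.16 = 6.539 V.
Then V_B = V_A × (R3‖R_L)/(R2 + R3‖R_L) = 6.539 × 3.155/6.455 = 3.20 V.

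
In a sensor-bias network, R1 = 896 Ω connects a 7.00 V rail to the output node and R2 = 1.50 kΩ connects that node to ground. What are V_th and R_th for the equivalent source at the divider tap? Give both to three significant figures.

V_th is the open-circuit tap voltage: 7.00 × 1500/(896 + 1500) = 4.38 V.
With the supply zeroed, R1 and R2 appear in parallel from the tap: R_th = R1‖R2 = (896 × 1500)/2396 = 561 Ω.

V_th = 4.38 V, R_th = 561 Ω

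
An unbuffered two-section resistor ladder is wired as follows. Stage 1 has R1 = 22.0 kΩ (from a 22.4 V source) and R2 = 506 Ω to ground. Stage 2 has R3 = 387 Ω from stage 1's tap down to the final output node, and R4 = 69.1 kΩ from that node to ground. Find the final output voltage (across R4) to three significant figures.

Stage 2 presents R3+R4 = 69490 Ω as a load on stage 1's tap.
Stage 1's lower leg becomes R2‖(R3+R4) = 502.3 Ω, so V_mid = 22.4 × 502.3/22500 = 0.5001 V.
Stage 2 is itself unloaded: V_out = V_mid × R4/(R3+R4) = 0.5001 × 69100/69490 = 0.497 V.

V_out ≈ 0.497 V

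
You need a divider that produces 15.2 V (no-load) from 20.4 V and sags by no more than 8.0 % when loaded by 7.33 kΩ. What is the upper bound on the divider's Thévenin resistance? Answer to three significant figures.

Loading drop = R_th/(R_th + R_L) ≤ 0.0800, so R_th ≤ R_L · ε/(1−ε) = 7.33 kΩ × 0.0800/0.9200 = 637 Ω.

R_th ≤ 637 Ω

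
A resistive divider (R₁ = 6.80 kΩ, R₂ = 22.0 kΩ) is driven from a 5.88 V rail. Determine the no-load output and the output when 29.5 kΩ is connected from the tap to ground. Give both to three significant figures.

Open-circuit: V = 5.88 × 22.0/(6.80 + 22.0) = 4.49 V.
With the load, R₂ becomes R₂‖R_L = 12.60 kΩ, so V = 5.88 × 12.60/19.40 = 3.82 V.

Unloaded: 4.49 V; loaded: 3.82 V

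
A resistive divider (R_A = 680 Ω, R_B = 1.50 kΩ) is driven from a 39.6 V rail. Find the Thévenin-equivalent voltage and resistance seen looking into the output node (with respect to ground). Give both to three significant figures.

V_th = 27.2 V, R_th = 468 Ω

V_th is the open-circuit tap voltage: 39.6 × 1500/(680 + 1500) = 27.2 V.
With the supply zeroed, R_A and R_B appear in parallel from the tap: R_th = R_A‖R_B = (680 × 1500)/2180 = 468 Ω.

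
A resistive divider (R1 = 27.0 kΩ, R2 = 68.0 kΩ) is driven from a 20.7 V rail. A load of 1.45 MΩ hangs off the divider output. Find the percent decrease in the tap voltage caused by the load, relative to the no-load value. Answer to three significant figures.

The divider's output (Thévenin) resistance is R1‖R2 = 19.33 kΩ.
Fractional drop under load = R_th/(R_th + R_L) = 19.33 / (19.33 + 1450) = 0.01315.
So the output falls by 1.32 %.

1.32 %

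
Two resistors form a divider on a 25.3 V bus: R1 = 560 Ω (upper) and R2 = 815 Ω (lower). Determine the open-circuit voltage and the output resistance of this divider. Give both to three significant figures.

V_th is the open-circuit tap voltage: 25.3 × 815/(560 + 815) = 15.0 V.
With the supply zeroed, R1 and R2 appear in parallel from the tap: R_th = R1‖R2 = (560 × 815)/1375 = 332 Ω.

V_th = 15.0 V, R_th = 332 Ω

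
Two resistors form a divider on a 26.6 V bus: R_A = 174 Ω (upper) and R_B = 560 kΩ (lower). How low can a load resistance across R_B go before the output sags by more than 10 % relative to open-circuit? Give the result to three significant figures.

R_L(min) ≈ 1.57 kΩ

Output resistance R_th = R_A‖R_B = (174 × 560000)/560200 = 173.9 Ω.
The fractional drop is R_th/(R_th + R_L); requiring this ≤ 0.100 gives R_L ≥ R_th(1/0.100 − 1) = 173.9 × 9.000 = 1.57 kΩ.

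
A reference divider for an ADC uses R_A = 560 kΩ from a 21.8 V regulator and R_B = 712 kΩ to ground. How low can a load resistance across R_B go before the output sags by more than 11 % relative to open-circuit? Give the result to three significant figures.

R_L(min) ≈ 2.54 MΩ

Output resistance R_th = R_A‖R_B = (560 × 712)/1272 = 313.5 kΩ.
The fractional drop is R_th/(R_th + R_L); requiring this ≤ 0.110 gives R_L ≥ R_th(1/0.110 − 1) = 313.5 × 8.091 = 2.54 MΩ.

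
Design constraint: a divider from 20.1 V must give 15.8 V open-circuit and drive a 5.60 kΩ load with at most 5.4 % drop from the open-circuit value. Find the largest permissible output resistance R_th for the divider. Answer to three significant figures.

R_th ≤ 320 Ω

Loading drop = R_th/(R_th + R_L) ≤ 0.0540, so R_th ≤ R_L · ε/(1−ε) = 5.60 kΩ × 0.0540/0.9460 = 320 Ω.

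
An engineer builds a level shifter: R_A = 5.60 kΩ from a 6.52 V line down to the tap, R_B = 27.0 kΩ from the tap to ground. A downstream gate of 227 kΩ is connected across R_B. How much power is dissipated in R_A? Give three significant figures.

P ≈ 0.269 mW

Total resistance from the source is R_A + (R_B‖R_L) = 29.73 kΩ, so I = 6.52/29.73 kΩ = 0.2193 mA.
P = I²·R_A = (0.2193 mA)² × 5.60 kΩ = 0.269 mW.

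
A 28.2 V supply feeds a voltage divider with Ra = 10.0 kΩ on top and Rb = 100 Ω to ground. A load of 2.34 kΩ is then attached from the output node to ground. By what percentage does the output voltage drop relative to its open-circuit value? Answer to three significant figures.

The divider's output (Thévenin) resistance is Ra‖Rb = 99.01 Ω.
Fractional drop under load = R_th/(R_th + R_L) = 99.01 / (99.01 + 2340) = 0.04059.
So the output falls by 4.06 %.

4.06 %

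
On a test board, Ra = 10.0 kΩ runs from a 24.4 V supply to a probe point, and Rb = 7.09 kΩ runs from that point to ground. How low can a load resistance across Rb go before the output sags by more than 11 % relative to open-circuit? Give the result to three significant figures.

Output resistance R_th = Ra‖Rb = (10.0 × 7.09)/17.09 = 4.149 kΩ.
The fractional drop is R_th/(R_th + R_L); requiring this ≤ 0.110 gives R_L ≥ R_th(1/0.110 − 1) = 4.149 × 8.091 = 33.6 kΩ.

R_L(min) ≈ 33.6 kΩ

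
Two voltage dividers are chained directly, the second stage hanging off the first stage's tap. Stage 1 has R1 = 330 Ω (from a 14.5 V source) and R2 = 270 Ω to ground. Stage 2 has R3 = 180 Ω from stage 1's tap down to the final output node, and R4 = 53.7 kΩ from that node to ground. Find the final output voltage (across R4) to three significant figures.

Stage 2 presents R3+R4 = 53880 Ω as a load on stage 1's tap.
Stage 1's lower leg becomes R2‖(R3+R4) = 268.7 Ω, so V_mid = 14.5 × 268.7/598.7 = 6.507 V.
Stage 2 is itself unloaded: V_out = V_mid × R4/(R3+R4) = 6.507 × 53700/53880 = 6.49 V.

V_out ≈ 6.49 V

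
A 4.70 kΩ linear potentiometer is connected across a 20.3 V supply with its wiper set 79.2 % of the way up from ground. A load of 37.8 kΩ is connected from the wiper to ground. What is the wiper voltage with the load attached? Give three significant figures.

V ≈ 15.8 V

The wiper splits the pot into (1−α)R = 977.6 Ω above and αR = 3722 Ω below.
Lower section ‖ load = 3389 Ω.
V_wiper = 20.3 × 3389/(977.6 + 3389) = 15.8 V.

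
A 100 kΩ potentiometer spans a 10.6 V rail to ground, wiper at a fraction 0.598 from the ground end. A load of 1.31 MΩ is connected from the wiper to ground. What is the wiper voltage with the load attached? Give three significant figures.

V ≈ 6.22 V

The wiper splits the pot into (1−α)R = 40.20 kΩ above and αR = 59.80 kΩ below.
Lower section ‖ load = 57.19 kΩ.
V_wiper = 10.6 × 57.19/(40.20 + 57.19) = 6.22 V.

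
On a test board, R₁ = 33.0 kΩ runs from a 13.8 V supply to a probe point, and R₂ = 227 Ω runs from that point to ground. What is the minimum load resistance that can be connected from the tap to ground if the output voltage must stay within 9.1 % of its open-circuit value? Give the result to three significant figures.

R_L(min) ≈ 2.25 kΩ

Output resistance R_th = R₁‖R₂ = (33000 × 227)/33230 = 225.4 Ω.
The fractional drop is R_th/(R_th + R_L); requiring this ≤ 0.0910 gives R_L ≥ R_th(1/0.0910 − 1) = 225.4 × 9.989 = 2.25 kΩ.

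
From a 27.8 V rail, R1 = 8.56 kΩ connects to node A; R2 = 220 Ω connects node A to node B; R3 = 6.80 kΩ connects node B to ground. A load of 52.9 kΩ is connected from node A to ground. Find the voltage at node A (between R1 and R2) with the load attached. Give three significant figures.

V ≈ 11.7 V

Below node A the series string R2+R3 = 7020 Ω sits in parallel with the 52900 Ω load: 6198 Ω.
V_A = 27.8 × 6198/(8560 + 6198) = 11.7 V.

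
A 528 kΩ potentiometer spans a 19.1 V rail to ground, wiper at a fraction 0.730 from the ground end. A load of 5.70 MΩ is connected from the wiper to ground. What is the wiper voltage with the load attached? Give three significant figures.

V ≈ 13.7 V

The wiper splits the pot into (1−α)R = 142.6 kΩ above and αR = 385.4 kΩ below.
Lower section ‖ load = 361.0 kΩ.
V_wiper = 19.1 × 361.0/(142.6 + 361.0) = 13.7 V.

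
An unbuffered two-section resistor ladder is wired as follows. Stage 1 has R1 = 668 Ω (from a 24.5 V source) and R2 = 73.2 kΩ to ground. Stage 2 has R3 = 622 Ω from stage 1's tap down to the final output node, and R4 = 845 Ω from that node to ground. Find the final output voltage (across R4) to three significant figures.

V_out ≈ 9.64 V

Stage 2 presents R3+R4 = 1467 Ω as a load on stage 1's tap.
Stage 1's lower leg becomes R2‖(R3+R4) = 1438 Ω, so V_mid = 24.5 × 1438/2106 = 16.73 V.
Stage 2 is itself unloaded: V_out = V_mid × R4/(R3+R4) = 16.73 × 845/1467 = 9.64 V.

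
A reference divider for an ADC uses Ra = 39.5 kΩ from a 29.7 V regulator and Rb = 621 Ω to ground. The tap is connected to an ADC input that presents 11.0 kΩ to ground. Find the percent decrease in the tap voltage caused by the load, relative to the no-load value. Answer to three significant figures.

The divider's output (Thévenin) resistance is Ra‖Rb = 611.4 Ω.
Fractional drop under load = R_th/(R_th + R_L) = 611.4 / (611.4 + 11000) = 0.05265.
So the output falls by 5.27 %.

5.27 %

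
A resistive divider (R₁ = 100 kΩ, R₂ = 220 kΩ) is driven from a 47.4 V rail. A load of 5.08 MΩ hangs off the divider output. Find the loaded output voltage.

The load sits in parallel with R₂: R₂‖R_L = (220 × 5080) / (220 + 5080) = 210.9 kΩ.
V_out = 47.4 × 210.9 / (100 + 210.9) = 47.4 × 210.9/310.9 = 32.2 V.
(Unloaded it would have been 32.6 V.)

V_out ≈ 32.2 V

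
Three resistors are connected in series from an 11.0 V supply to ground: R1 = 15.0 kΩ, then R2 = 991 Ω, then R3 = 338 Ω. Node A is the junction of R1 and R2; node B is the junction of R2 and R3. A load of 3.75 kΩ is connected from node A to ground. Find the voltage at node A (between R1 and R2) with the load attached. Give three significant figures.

Below node A the series string R2+R3 = 1329 Ω sits in parallel with the 3750 Ω load: 981.2 Ω.
V_A = 11.0 × 981.2/(15000 + 981.2) = 0.675 V.

V ≈ 0.675 V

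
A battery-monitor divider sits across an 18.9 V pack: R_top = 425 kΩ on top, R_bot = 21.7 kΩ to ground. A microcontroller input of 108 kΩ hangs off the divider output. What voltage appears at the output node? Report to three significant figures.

The load sits in parallel with R_bot: R_bot‖R_L = (21.7 × 108) / (21.7 + 108) = 18.07 kΩ.
V_out = 18.9 × 18.07 / (425 + 18.07) = 18.9 × 18.07/443.1 = 0.771 V.

V_out ≈ 0.771 V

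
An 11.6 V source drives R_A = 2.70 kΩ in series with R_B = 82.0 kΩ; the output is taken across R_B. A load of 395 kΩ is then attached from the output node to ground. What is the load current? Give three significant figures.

I_L ≈ 0.0282 mA

R_B‖R_L = 67.90 kΩ; V_out = 11.6 × 67.90/70.60 = 11.16 V.
I_L = V_out / R_L = 11.16 / 395 kΩ = 0.0282 mA.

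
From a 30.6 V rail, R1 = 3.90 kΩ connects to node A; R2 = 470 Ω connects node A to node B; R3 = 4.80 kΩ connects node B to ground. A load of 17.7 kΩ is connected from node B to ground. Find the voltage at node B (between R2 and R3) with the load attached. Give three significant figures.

At node B, R3 is in parallel with the load: R3‖R_L = 3776 Ω.
Below node A the resistance is R2 + (R3‖R_L) = 4246 Ω, so V_A = 30.6 × 4246/8146 = 15.95 V.
Then V_B = V_A × (R3‖R_L)/(R2 + R3‖R_L) = 15.95 × 3776/4246 = 14.2 V.

V ≈ 14.2 V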